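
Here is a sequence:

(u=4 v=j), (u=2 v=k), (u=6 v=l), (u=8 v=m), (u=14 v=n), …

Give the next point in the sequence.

(u=22 v=o)

U goes 4, 2, 6, 8, 14 → 22 (each term is the sum of the two before it).
V: j, k, l, m, n → o (letters move forward 1 place in the alphabet).
Putting it together: (u=22 v=o).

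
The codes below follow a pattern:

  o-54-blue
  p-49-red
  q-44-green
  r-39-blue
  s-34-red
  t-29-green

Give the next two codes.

u-24-blue, v-19-red

Letter: letters move forward 1 place in the alphabet, so o, p, q, r, s, t → u → v.
Second component: 54, 49, 44, 39, 34, 29 → 24 → 19 (−5 each step).
Colour: repeats blue → red → green, so blue, red, green, blue, red, green → blue → red.
So the next two codes are u-24-blue and v-19-red.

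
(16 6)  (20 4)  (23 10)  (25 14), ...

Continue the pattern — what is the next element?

First component: differences are 4, 3, 2, … (decreasing by 1 each time); 16, 20, 23, 25 → 26.
Second component: 6, 4, 10, 14 → 24 (each term is the sum of the two before it).
So the next element is (26 24).

(26 24)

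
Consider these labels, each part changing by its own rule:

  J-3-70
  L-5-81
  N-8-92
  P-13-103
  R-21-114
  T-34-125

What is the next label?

V-55-136

Letter: letters move forward 2 places in the alphabet; J, L, N, P, R, T → V.
Second component — each term is the sum of the two before it: 3, 5, 8, 13, 21, 34 → 55.
For the third component, +11 each step: 70, 81, 92, 103, 114, 125 → 136.
Combining the parts gives V-55-136.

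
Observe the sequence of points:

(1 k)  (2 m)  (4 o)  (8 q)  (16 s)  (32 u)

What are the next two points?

(64 w), (128 y)

First coordinate: ×2 each step, so 1, 2, 4, 8, 16, 32 → 64 → 128.
For the letter, letters move forward 2 places in the alphabet: k, m, o, q, s, u → w → y.
Putting the parts together: (64 w) and then (128 y).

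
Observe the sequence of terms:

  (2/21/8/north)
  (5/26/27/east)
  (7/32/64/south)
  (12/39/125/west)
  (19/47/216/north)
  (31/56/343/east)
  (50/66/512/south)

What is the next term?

(81/77/729/west)

First component: each term is the sum of the two before it; 2, 5, 7, 12, 19, 31, 50 → 81.
Second component: differences are 5, 6, 7, … (increasing by 1 each time), so 21, 26, 32, 39, 47, 56, 66 → 77.
Third component: 8, 27, 64, 125, 216, 343, 512 → 729 (perfect cubes: 2³, 3³, 4³, …).
For the direction, repeats north → east → south → west: north, east, south, west, north, east, south → west.
Combining the parts gives (81/77/729/west).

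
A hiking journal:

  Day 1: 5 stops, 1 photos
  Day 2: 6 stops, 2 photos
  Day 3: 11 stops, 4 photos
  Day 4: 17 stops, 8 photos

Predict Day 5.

28 stops, 16 photos

Stops: 5, 6, 11, 17 → 28 (each term is the sum of the two before it).
Photos — ×2 each step: 1, 2, 4, 8 → 16.
Combining the parts gives 28 stops, 16 photos.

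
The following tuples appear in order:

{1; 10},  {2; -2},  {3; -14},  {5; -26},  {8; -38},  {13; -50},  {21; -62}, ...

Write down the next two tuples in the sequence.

{34; -74}, {55; -86}

First value: each term is the sum of the two before it, so 1, 2, 3, 5, 8, 13, 21 → 34 → 55.
Second value: −12 each step, so 10, -2, -14, -26, -38, -50, -62 → -74 → -86.
Putting the parts together: {34; -74} and then {55; -86}.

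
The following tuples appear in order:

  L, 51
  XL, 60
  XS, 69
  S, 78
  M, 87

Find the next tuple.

Size goes L, XL, XS, S, M → L (runs through clothing sizes XS→XL).
Second slot goes 51, 60, 69, 78, 87 → 96 (+9 each step).
Putting it together: L, 96.

L, 96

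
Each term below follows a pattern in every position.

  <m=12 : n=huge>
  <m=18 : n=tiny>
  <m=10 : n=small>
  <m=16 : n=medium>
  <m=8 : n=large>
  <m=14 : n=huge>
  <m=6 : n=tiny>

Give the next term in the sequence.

<m=12 : n=small>

For the m, alternating steps +6, −8, +6, −8, …: 12, 18, 10, 16, 8, 14, 6 → 12.
N: repeats huge → tiny → small → medium → large; huge, tiny, small, medium, large, huge, tiny → small.
Putting it together: <m=12 : n=small>.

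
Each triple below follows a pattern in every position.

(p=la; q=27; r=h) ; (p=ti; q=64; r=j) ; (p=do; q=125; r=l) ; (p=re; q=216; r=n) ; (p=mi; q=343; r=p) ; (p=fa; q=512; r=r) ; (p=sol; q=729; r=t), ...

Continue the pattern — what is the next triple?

P: runs through the solfège scale do→ti, so la, ti, do, re, mi, fa, sol → la.
Q — perfect cubes: 3³, 4³, 5³, …: 27, 64, 125, 216, 343, 512, 729 → 1000.
R: h, j, l, n, p, r, t → v (letters move forward 2 places in the alphabet).
Putting it together: (p=la; q=1000; r=v).

(p=la; q=1000; r=v)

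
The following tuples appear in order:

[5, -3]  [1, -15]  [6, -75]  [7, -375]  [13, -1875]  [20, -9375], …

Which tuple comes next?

[33, -46875]

First part: each term is the sum of the two before it, so 5, 1, 6, 7, 13, 20 → 33.
For the second part, ×5 each step: -3, -15, -75, -375, -1875, -9375 → -46875.
So the next tuple is [33, -46875].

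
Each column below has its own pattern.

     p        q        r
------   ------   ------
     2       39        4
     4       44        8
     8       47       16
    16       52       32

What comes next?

32  55  64

Column p goes 2, 4, 8, 16 → 32 (×2 each step).
Column q: 39, 44, 47, 52 → 55 (alternating steps +5, +3, +5, +3, …).
Column r: always 2 × the column p; 4, 8, 16, 32 → 64.
So the next row is 32  55  64.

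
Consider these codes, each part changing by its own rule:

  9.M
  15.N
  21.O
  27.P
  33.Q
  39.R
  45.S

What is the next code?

First component: 9, 15, 21, 27, 33, 39, 45 → 51 (+6 each step).
Letter — letters move forward 1 place in the alphabet: M, N, O, P, Q, R, S → T.
Combining the parts gives 51.T.

51.T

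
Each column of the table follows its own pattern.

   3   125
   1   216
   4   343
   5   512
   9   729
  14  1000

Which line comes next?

First component goes 3, 1, 4, 5, 9, 14 → 23 (each term is the sum of the two before it).
Second component: perfect cubes: 5³, 6³, 7³, …; 125, 216, 343, 512, 729, 1000 → 1331.
Combining the parts gives 23  1331.

23  1331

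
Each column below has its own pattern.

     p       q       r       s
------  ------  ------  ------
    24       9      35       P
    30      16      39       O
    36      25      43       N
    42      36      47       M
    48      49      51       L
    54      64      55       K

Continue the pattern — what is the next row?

Column p: +6 each step; 24, 30, 36, 42, 48, 54 → 60.
Column q goes 9, 16, 25, 36, 49, 64 → 81 (perfect squares: 3², 4², 5², …).
Column r goes 35, 39, 43, 47, 51, 55 → 59 (+4 each step).
Column s: letters move back 1 place in the alphabet; P, O, N, M, L, K → J.
Putting it together: 60  81  59  J.

60  81  59  J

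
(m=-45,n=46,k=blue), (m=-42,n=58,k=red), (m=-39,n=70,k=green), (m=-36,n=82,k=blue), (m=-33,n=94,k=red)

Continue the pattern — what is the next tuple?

(m=-30,n=106,k=green)

M: -45, -42, -39, -36, -33 → -30 (+3 each step).
N: +12 each step; 46, 58, 70, 82, 94 → 106.
K goes blue, red, green, blue, red → green (repeats blue → red → green).
Putting it together: (m=-30,n=106,k=green).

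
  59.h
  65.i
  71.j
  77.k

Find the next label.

83.l

First component — +6 each step: 59, 65, 71, 77 → 83.
Letter: letters move forward 1 place in the alphabet; h, i, j, k → l.
Combining the parts gives 83.l.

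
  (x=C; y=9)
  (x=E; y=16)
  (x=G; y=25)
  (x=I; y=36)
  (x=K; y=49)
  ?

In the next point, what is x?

M

X — letters move forward 2 places in the alphabet: C, E, G, I, K → M.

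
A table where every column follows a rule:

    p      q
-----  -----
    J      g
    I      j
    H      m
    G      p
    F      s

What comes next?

Column p: J, I, H, G, F → E (letters move back 1 place in the alphabet).
For the column q, letters move forward 3 places in the alphabet: g, j, m, p, s → v.
Combining the parts gives E  v.

E  v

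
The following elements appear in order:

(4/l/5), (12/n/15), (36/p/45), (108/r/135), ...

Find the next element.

First coordinate goes 4, 12, 36, 108 → 324 (×3 each step).
Letter: letters move forward 2 places in the alphabet; l, n, p, r → t.
Third coordinate goes 5, 15, 45, 135 → 405 (×3 each step).
Putting it together: (324/t/405).

(324/t/405)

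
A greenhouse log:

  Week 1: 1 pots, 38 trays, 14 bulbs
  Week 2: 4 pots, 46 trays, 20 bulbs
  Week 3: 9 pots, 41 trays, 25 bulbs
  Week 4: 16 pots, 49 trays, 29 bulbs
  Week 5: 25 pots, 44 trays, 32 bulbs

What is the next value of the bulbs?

Pots: 1, 4, 9, 16, 25 → 36 (perfect squares: 1², 2², 3², …).
Trays — alternating steps +8, −5, +8, −5, …: 38, 46, 41, 49, 44 → 52.
Bulbs: differences are 6, 5, 4, … (decreasing by 1 each time), so 14, 20, 25, 29, 32 → 34.

34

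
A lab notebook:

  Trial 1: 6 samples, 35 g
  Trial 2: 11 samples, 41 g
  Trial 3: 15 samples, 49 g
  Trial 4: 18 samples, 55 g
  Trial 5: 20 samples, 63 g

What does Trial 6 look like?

Samples: 6, 11, 15, 18, 20 → 21 (differences are 5, 4, 3, … (decreasing by 1 each time)).
G: 35, 41, 49, 55, 63 → 69 (alternating steps +6, +8, +6, +8, …).
Combining the parts gives 21 samples, 69 g.

21 samples, 69 g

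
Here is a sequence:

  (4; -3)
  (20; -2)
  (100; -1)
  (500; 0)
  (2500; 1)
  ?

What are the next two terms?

First component goes 4, 20, 100, 500, 2500 → 12500 → 62500 (×5 each step).
Second component: -3, -2, -1, 0, 1 → 2 → 3 (+1 each step).
Putting the parts together: (12500; 2) and then (62500; 3).

(12500; 2), (62500; 3)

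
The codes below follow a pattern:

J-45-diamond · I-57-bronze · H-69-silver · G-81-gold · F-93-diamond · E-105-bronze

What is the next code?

D-117-silver

Letter: J, I, H, G, F, E → D (letters move back 1 place in the alphabet).
Second component — +12 each step: 45, 57, 69, 81, 93, 105 → 117.
Rank: diamond, bronze, silver, gold, diamond, bronze → silver (repeats diamond → bronze → silver → gold).
Combining the parts gives D-117-silver.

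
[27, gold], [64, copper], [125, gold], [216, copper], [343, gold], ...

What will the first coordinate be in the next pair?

512

First coordinate: perfect cubes: 3³, 4³, 5³, …; 27, 64, 125, 216, 343 → 512.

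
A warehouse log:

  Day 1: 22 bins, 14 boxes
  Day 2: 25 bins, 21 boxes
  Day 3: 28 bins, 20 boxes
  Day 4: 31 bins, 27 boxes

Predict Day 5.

34 bins, 26 boxes

Bins: +3 each step; 22, 25, 28, 31 → 34.
Boxes: alternating steps +7, −1, +7, −1, …; 14, 21, 20, 27 → 26.
Combining the parts gives 34 bins, 26 boxes.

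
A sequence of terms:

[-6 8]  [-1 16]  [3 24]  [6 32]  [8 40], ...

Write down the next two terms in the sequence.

First component: differences are 5, 4, 3, … (decreasing by 1 each time), so -6, -1, 3, 6, 8 → 9 → 9.
Second component goes 8, 16, 24, 32, 40 → 48 → 56 (+8 each step).
So the next two terms are [9 48] and [9 56].

[9 48], [9 56]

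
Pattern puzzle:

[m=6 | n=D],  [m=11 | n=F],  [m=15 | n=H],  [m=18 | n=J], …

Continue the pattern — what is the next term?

M goes 6, 11, 15, 18 → 20 (differences are 5, 4, 3, … (decreasing by 1 each time)).
For the n, letters move forward 2 places in the alphabet: D, F, H, J → L.
Combining the parts gives [m=20 | n=L].

[m=20 | n=L]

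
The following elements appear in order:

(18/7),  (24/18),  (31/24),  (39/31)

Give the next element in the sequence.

First coordinate — differences are 6, 7, 8, … (increasing by 1 each time): 18, 24, 31, 39 → 48.
Second coordinate: 7, 18, 24, 31 → 39 (always the previous value of the first coordinate).
Combining the parts gives (48/39).

(48/39)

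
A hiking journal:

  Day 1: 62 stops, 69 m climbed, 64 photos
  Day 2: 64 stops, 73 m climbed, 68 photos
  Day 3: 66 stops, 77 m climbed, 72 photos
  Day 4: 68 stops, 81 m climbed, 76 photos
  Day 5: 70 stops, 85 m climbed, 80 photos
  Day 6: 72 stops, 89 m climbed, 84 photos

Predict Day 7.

Stops — +2 each step: 62, 64, 66, 68, 70, 72 → 74.
M climbed — +4 each step: 69, 73, 77, 81, 85, 89 → 93.
Photos: always 5 less than the m climbed, so 64, 68, 72, 76, 80, 84 → 88.
Putting it together: 74 stops, 93 m climbed, 88 photos.

74 stops, 93 m climbed, 88 photos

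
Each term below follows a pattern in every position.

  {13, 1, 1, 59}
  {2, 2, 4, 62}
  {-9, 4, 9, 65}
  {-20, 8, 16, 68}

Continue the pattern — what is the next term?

First entry goes 13, 2, -9, -20 → -31 (−11 each step).
Second entry: ×2 each step; 1, 2, 4, 8 → 16.
For the third entry, perfect squares: 1², 2², 3², …: 1, 4, 9, 16 → 25.
Fourth entry: 59, 62, 65, 68 → 71 (+3 each step).
So the next term is {-31, 16, 25, 71}.

{-31, 16, 25, 71}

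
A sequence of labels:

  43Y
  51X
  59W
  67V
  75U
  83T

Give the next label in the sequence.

First component: 43, 51, 59, 67, 75, 83 → 91 (+8 each step).
Letter goes Y, X, W, V, U, T → S (letters move back 1 place in the alphabet).
So the next label is 91S.

91S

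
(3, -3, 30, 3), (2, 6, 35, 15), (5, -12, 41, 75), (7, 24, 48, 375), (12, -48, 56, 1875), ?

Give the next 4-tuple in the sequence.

First part: each term is the sum of the two before it; 3, 2, 5, 7, 12 → 19.
Second part: -3, 6, -12, 24, -48 → 96 (×(-2) each step).
Third part: differences are 5, 6, 7, … (increasing by 1 each time), so 30, 35, 41, 48, 56 → 65.
Fourth part: 3, 15, 75, 375, 1875 → 9375 (×5 each step).
Combining the parts gives (19, 96, 65, 9375).

(19, 96, 65, 9375)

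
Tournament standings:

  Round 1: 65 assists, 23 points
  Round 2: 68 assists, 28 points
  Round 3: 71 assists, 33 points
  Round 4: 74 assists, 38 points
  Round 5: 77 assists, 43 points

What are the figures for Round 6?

80 assists, 48 points

Assists: 65, 68, 71, 74, 77 → 80 (+3 each step).
Points: 23, 28, 33, 38, 43 → 48 (+5 each step).
So the next record is 80 assists, 48 points.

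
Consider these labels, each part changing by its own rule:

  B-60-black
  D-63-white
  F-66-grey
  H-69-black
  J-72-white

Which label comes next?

L-75-grey

Letter goes B, D, F, H, J → L (letters move forward 2 places in the alphabet).
Second component: +3 each step; 60, 63, 66, 69, 72 → 75.
Shade — repeats black → white → grey: black, white, grey, black, white → grey.
So the next label is L-75-grey.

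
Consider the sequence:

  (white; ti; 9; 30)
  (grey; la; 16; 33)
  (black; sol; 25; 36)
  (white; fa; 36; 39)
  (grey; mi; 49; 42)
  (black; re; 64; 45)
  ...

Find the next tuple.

(white; do; 81; 48)

Shade: repeats white → grey → black, so white, grey, black, white, grey, black → white.
For the note, runs backward through the solfège scale do→ti: ti, la, sol, fa, mi, re → do.
Third value: 9, 16, 25, 36, 49, 64 → 81 (perfect squares: 3², 4², 5², …).
Fourth value — +3 each step: 30, 33, 36, 39, 42, 45 → 48.
So the next tuple is (white; do; 81; 48).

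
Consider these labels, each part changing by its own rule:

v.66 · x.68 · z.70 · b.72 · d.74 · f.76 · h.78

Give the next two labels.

Letter — letters move forward 2 places in the alphabet, wrapping Z→A: v, x, z, b, d, f, h → j → l.
Second component goes 66, 68, 70, 72, 74, 76, 78 → 80 → 82 (+2 each step).
So the next two labels are j.80 and l.82.

j.80 then l.82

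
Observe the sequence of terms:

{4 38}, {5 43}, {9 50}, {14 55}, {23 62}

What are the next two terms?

{37 67}, {60 74}

First entry: each term is the sum of the two before it, so 4, 5, 9, 14, 23 → 37 → 60.
For the second entry, alternating steps +5, +7, +5, +7, …: 38, 43, 50, 55, 62 → 67 → 74.
So the next two terms are {37 67} and {60 74}.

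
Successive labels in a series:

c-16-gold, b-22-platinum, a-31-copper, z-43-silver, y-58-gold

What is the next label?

x-76-platinum

Letter: letters move back 1 place in the alphabet, wrapping A→Z; c, b, a, z, y → x.
For the second component, differences are 6, 9, 12, … (increasing by 3 each time): 16, 22, 31, 43, 58 → 76.
Metal — repeats gold → platinum → copper → silver: gold, platinum, copper, silver, gold → platinum.
Putting it together: x-76-platinum.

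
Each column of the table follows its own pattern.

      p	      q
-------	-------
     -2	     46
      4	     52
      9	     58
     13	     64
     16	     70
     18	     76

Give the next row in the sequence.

19  82

Column p goes -2, 4, 9, 13, 16, 18 → 19 (differences are 6, 5, 4, … (decreasing by 1 each time)).
Column q — +6 each step: 46, 52, 58, 64, 70, 76 → 82.
Combining the parts gives 19  82.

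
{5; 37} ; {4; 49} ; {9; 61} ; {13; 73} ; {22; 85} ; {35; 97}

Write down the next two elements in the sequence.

{57; 109}, {92; 121}

First part: each term is the sum of the two before it, so 5, 4, 9, 13, 22, 35 → 57 → 92.
Second part: +12 each step; 37, 49, 61, 73, 85, 97 → 109 → 121.
So the next two elements are {57; 109} and {92; 121}.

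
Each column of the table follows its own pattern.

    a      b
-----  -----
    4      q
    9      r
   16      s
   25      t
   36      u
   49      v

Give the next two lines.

Column a: 4, 9, 16, 25, 36, 49 → 64 → 81 (perfect squares: 2², 3², 4², …).
For the column b, letters move forward 1 place in the alphabet: q, r, s, t, u, v → w → x.
Putting the parts together: 64  w and then 81  x.

64  w; 81  x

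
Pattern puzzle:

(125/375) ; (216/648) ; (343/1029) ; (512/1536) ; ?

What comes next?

(729/2187)

First component: perfect cubes: 5³, 6³, 7³, …, so 125, 216, 343, 512 → 729.
For the second component, always 3 × the first component: 375, 648, 1029, 1536 → 2187.
So the next term is (729/2187).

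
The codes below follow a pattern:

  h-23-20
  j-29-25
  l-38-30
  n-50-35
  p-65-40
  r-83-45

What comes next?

t-104-50

Letter: letters move forward 2 places in the alphabet, so h, j, l, n, p, r → t.
Second component: 23, 29, 38, 50, 65, 83 → 104 (differences are 6, 9, 12, … (increasing by 3 each time)).
Third component — +5 each step: 20, 25, 30, 35, 40, 45 → 50.
So the next code is t-104-50.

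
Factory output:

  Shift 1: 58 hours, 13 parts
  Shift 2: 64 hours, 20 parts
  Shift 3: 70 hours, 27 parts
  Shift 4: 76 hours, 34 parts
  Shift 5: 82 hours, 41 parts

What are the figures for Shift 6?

88 hours, 48 parts

For the hours, +6 each step: 58, 64, 70, 76, 82 → 88.
Parts: 13, 20, 27, 34, 41 → 48 (+7 each step).
Putting it together: 88 hours, 48 parts.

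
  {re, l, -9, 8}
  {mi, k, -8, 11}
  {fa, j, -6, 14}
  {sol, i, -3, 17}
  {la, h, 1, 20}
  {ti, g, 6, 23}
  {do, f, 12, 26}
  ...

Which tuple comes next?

Note goes re, mi, fa, sol, la, ti, do → re (runs through the solfège scale do→ti).
Letter: letters move back 1 place in the alphabet, so l, k, j, i, h, g, f → e.
Third entry: -9, -8, -6, -3, 1, 6, 12 → 19 (differences are 1, 2, 3, … (increasing by 1 each time)).
Fourth entry: 8, 11, 14, 17, 20, 23, 26 → 29 (+3 each step).
Combining the parts gives {re, e, 19, 29}.

{re, e, 19, 29}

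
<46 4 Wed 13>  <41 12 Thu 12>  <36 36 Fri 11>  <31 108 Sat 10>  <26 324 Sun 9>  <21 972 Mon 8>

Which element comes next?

First value: −5 each step, so 46, 41, 36, 31, 26, 21 → 16.
Second value goes 4, 12, 36, 108, 324, 972 → 2916 (×3 each step).
Day goes Wed, Thu, Fri, Sat, Sun, Mon → Tue (runs through the weekdays Mon→Sun).
Fourth value goes 13, 12, 11, 10, 9, 8 → 7 (−1 each step).
So the next element is <16 2916 Tue 7>.

<16 2916 Tue 7>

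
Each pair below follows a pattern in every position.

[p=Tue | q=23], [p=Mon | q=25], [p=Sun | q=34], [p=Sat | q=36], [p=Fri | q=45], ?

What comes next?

[p=Thu | q=47]

For the p, runs backward through the weekdays Mon→Sun: Tue, Mon, Sun, Sat, Fri → Thu.
For the q, alternating steps +2, +9, +2, +9, …: 23, 25, 34, 36, 45 → 47.
Combining the parts gives [p=Thu | q=47].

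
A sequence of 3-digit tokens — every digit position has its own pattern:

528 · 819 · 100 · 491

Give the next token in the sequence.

782

First digit — +3 each step, mod 10: 5, 8, 1, 4 → 7.
Second digit goes 2, 1, 0, 9 → 8 (−1 each step, mod 10).
Third digit: +1 each step, mod 10, so 8, 9, 0, 1 → 2.
So the next token is 782.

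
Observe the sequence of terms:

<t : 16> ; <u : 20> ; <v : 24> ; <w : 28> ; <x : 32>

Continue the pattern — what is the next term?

Letter: t, u, v, w, x → y (letters move forward 1 place in the alphabet).
Second part: +4 each step, so 16, 20, 24, 28, 32 → 36.
Combining the parts gives <y : 36>.

<y : 36>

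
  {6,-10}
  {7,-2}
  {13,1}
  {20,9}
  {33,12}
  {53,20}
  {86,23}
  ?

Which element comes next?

{139,31}

First part goes 6, 7, 13, 20, 33, 53, 86 → 139 (each term is the sum of the two before it).
Second part: -10, -2, 1, 9, 12, 20, 23 → 31 (alternating steps +8, +3, +8, +3, …).
Combining the parts gives {139,31}.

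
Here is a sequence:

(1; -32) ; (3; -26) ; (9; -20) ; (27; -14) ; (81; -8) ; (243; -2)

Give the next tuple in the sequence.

First coordinate goes 1, 3, 9, 27, 81, 243 → 729 (×3 each step).
Second coordinate: +6 each step; -32, -26, -20, -14, -8, -2 → 4.
Putting it together: (729; 4).

(729; 4)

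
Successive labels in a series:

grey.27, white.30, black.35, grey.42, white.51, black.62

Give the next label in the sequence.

grey.75

For the shade, repeats grey → white → black: grey, white, black, grey, white, black → grey.
Second component: differences are 3, 5, 7, … (increasing by 2 each time); 27, 30, 35, 42, 51, 62 → 75.
Combining the parts gives grey.75.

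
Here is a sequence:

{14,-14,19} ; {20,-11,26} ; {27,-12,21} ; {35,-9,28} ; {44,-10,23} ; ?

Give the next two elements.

{54,-7,30}, {65,-8,25}

First entry: 14, 20, 27, 35, 44 → 54 → 65 (differences are 6, 7, 8, … (increasing by 1 each time)).
Second entry — alternating steps +3, −1, +3, −1, …: -14, -11, -12, -9, -10 → -7 → -8.
For the third entry, alternating steps +7, −5, +7, −5, …: 19, 26, 21, 28, 23 → 30 → 25.
So the next two elements are {54,-7,30} and {65,-8,25}.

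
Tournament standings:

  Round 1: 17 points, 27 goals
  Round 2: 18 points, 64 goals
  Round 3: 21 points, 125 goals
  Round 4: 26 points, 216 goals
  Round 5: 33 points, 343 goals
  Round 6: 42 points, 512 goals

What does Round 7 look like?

53 points, 729 goals

Points: differences are 1, 3, 5, … (increasing by 2 each time), so 17, 18, 21, 26, 33, 42 → 53.
Goals: perfect cubes: 3³, 4³, 5³, …; 27, 64, 125, 216, 343, 512 → 729.
Putting it together: 53 points, 729 goals.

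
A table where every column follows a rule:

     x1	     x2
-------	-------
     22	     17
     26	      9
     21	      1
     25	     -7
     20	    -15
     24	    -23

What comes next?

Column x1 — alternating steps +4, −5, +4, −5, …: 22, 26, 21, 25, 20, 24 → 19.
Column x2 goes 17, 9, 1, -7, -15, -23 → -31 (−8 each step).
Putting it together: 19  -31.

19  -31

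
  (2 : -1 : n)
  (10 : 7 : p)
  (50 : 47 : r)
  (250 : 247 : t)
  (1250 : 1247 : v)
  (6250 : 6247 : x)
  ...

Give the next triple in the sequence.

For the first entry, ×5 each step: 2, 10, 50, 250, 1250, 6250 → 31250.
Second entry: always 3 less than the first entry, so -1, 7, 47, 247, 1247, 6247 → 31247.
Letter — letters move forward 2 places in the alphabet: n, p, r, t, v, x → z.
So the next triple is (31250 : 31247 : z).

(31250 : 31247 : z)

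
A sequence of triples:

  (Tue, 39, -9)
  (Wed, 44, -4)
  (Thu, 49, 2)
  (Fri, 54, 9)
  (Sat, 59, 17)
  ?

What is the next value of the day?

Sun

Day goes Tue, Wed, Thu, Fri, Sat → Sun (runs through the weekdays Mon→Sun).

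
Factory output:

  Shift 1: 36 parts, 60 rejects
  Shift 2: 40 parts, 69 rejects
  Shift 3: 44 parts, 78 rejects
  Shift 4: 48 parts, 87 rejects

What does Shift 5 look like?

Parts: 36, 40, 44, 48 → 52 (+4 each step).
Rejects: 60, 69, 78, 87 → 96 (+9 each step).
Combining the parts gives 52 parts, 96 rejects.

52 parts, 96 rejects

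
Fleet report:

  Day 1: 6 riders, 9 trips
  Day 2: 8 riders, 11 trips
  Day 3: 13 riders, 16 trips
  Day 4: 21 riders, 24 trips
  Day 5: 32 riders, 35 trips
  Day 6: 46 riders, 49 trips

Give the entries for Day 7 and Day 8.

For the riders, differences are 2, 5, 8, … (increasing by 3 each time): 6, 8, 13, 21, 32, 46 → 63 → 83.
For the trips, always 3 more than the riders: 9, 11, 16, 24, 35, 49 → 66 → 86.
Putting the parts together: 63 riders, 66 trips and then 83 riders, 86 trips.

63 riders, 66 trips; 83 riders, 86 trips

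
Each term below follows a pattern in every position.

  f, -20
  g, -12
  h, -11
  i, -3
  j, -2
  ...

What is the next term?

k, 6

Letter: letters move forward 1 place in the alphabet, so f, g, h, i, j → k.
Second entry: alternating steps +8, +1, +8, +1, …; -20, -12, -11, -3, -2 → 6.
Putting it together: k, 6.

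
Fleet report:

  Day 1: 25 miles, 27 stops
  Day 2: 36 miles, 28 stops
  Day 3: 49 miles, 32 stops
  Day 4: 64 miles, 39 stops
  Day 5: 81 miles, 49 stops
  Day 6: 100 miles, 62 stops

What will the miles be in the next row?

Miles goes 25, 36, 49, 64, 81, 100 → 121 (perfect squares: 5², 6², 7², …).

121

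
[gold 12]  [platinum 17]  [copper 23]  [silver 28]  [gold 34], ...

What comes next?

Metal: repeats gold → platinum → copper → silver, so gold, platinum, copper, silver, gold → platinum.
Second slot — alternating steps +5, +6, +5, +6, …: 12, 17, 23, 28, 34 → 39.
Putting it together: [platinum 39].

[platinum 39]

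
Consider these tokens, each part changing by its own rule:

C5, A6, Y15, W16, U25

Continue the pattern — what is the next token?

S26

Letter: letters move back 2 places in the alphabet, wrapping A→Z; C, A, Y, W, U → S.
Second component: 5, 6, 15, 16, 25 → 26 (alternating steps +1, +9, +1, +9, …).
Combining the parts gives S26.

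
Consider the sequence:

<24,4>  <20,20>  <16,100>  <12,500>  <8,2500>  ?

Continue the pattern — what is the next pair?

<4,12500>

First entry — −4 each step: 24, 20, 16, 12, 8 → 4.
Second entry: 4, 20, 100, 500, 2500 → 12500 (×5 each step).
Combining the parts gives <4,12500>.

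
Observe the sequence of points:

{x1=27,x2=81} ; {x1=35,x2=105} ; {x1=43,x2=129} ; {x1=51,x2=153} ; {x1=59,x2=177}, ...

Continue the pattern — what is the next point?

X1 goes 27, 35, 43, 51, 59 → 67 (+8 each step).
For the x2, always 3 × the x1: 81, 105, 129, 153, 177 → 201.
So the next point is {x1=67,x2=201}.

{x1=67,x2=201}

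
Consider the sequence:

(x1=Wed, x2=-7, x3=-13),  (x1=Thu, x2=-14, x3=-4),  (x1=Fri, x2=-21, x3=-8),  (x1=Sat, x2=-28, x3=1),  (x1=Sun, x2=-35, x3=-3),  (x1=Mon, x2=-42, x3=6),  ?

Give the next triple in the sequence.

X1 — runs through the weekdays Mon→Sun: Wed, Thu, Fri, Sat, Sun, Mon → Tue.
X2 goes -7, -14, -21, -28, -35, -42 → -49 (−7 each step).
For the x3, alternating steps +9, −4, +9, −4, …: -13, -4, -8, 1, -3, 6 → 2.
Combining the parts gives (x1=Tue, x2=-49, x3=2).

(x1=Tue, x2=-49, x3=2)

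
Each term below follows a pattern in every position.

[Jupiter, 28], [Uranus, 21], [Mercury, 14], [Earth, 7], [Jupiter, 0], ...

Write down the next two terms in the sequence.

Planet: repeats Jupiter → Uranus → Mercury → Earth; Jupiter, Uranus, Mercury, Earth, Jupiter → Uranus → Mercury.
For the second entry, −7 each step: 28, 21, 14, 7, 0 → -7 → -14.
Putting the parts together: [Uranus, -7] and then [Mercury, -14].

[Uranus, -7], [Mercury, -14]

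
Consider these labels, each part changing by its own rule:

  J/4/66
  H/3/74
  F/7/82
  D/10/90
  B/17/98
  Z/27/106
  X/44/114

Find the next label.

V/71/122

For the letter, letters move back 2 places in the alphabet, wrapping A→Z: J, H, F, D, B, Z, X → V.
For the second component, each term is the sum of the two before it: 4, 3, 7, 10, 17, 27, 44 → 71.
Third component: +8 each step; 66, 74, 82, 90, 98, 106, 114 → 122.
Putting it together: V/71/122.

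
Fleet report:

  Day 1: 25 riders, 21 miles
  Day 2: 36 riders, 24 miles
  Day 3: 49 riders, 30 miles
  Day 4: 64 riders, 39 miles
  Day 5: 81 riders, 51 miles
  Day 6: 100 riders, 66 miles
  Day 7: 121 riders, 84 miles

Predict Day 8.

144 riders, 105 miles

Riders goes 25, 36, 49, 64, 81, 100, 121 → 144 (perfect squares: 5², 6², 7², …).
Miles: differences are 3, 6, 9, … (increasing by 3 each time), so 21, 24, 30, 39, 51, 66, 84 → 105.
Putting it together: 144 riders, 105 miles.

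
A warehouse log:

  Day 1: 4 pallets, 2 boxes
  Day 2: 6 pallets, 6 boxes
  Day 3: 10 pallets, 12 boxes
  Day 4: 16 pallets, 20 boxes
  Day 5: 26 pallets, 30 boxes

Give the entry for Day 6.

42 pallets, 42 boxes

Pallets: each term is the sum of the two before it; 4, 6, 10, 16, 26 → 42.
Boxes goes 2, 6, 12, 20, 30 → 42 (differences are 4, 6, 8, … (increasing by 2 each time)).
Combining the parts gives 42 pallets, 42 boxes.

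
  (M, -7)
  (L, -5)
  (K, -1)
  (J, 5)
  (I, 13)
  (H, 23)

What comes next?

(G, 35)

Letter goes M, L, K, J, I, H → G (letters move back 1 place in the alphabet).
Second slot: differences are 2, 4, 6, … (increasing by 2 each time), so -7, -5, -1, 5, 13, 23 → 35.
So the next point is (G, 35).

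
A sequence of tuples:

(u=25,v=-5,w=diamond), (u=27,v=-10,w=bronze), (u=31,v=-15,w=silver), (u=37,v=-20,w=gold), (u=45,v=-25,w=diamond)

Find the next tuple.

U: differences are 2, 4, 6, … (increasing by 2 each time); 25, 27, 31, 37, 45 → 55.
V goes -5, -10, -15, -20, -25 → -30 (−5 each step).
W — repeats diamond → bronze → silver → gold: diamond, bronze, silver, gold, diamond → bronze.
Combining the parts gives (u=55,v=-30,w=bronze).

(u=55,v=-30,w=bronze)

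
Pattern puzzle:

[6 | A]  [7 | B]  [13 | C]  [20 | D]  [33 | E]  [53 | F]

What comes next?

First entry: each term is the sum of the two before it; 6, 7, 13, 20, 33, 53 → 86.
Letter: A, B, C, D, E, F → G (letters move forward 1 place in the alphabet).
Putting it together: [86 | G].

[86 | G]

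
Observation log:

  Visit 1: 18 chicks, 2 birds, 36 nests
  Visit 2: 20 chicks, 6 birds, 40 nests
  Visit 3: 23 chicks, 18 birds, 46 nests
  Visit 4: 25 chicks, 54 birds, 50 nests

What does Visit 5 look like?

28 chicks, 162 birds, 56 nests

Chicks: alternating steps +2, +3, +2, +3, …; 18, 20, 23, 25 → 28.
Birds: ×3 each step, so 2, 6, 18, 54 → 162.
Nests: 36, 40, 46, 50 → 56 (always 2 × the chicks).
Putting it together: 28 chicks, 162 birds, 56 nests.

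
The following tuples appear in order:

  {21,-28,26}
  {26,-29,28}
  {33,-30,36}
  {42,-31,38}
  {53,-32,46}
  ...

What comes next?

First component goes 21, 26, 33, 42, 53 → 66 (differences are 5, 7, 9, … (increasing by 2 each time)).
Second component: −1 each step; -28, -29, -30, -31, -32 → -33.
Third component — alternating steps +2, +8, +2, +8, …: 26, 28, 36, 38, 46 → 48.
Combining the parts gives {66,-33,48}.

{66,-33,48}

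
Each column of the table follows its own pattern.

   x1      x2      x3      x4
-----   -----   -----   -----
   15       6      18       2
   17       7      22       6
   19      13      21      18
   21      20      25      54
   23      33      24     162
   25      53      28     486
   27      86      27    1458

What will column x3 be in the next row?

31

Column x1: 15, 17, 19, 21, 23, 25, 27 → 29 (+2 each step).
Column x2: 6, 7, 13, 20, 33, 53, 86 → 139 (each term is the sum of the two before it).
Column x3: alternating steps +4, −1, +4, −1, …, so 18, 22, 21, 25, 24, 28, 27 → 31.
Column x4: ×3 each step; 2, 6, 18, 54, 162, 486, 1458 → 4374.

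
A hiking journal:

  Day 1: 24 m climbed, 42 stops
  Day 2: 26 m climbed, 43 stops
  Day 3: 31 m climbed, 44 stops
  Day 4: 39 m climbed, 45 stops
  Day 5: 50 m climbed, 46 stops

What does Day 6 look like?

M climbed: differences are 2, 5, 8, … (increasing by 3 each time); 24, 26, 31, 39, 50 → 64.
Stops: 42, 43, 44, 45, 46 → 47 (+1 each step).
Combining the parts gives 64 m climbed, 47 stops.

64 m climbed, 47 stops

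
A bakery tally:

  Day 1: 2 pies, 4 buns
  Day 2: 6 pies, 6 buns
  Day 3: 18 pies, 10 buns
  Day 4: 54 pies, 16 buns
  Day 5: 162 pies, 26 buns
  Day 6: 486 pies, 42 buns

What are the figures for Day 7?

1458 pies, 68 buns

Pies: ×3 each step, so 2, 6, 18, 54, 162, 486 → 1458.
Buns goes 4, 6, 10, 16, 26, 42 → 68 (each term is the sum of the two before it).
Combining the parts gives 1458 pies, 68 buns.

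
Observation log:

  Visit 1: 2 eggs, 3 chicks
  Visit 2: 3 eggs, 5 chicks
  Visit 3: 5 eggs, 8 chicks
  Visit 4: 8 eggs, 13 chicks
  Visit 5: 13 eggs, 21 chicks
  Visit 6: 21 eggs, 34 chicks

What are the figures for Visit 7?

For the eggs, each term is the sum of the two before it: 2, 3, 5, 8, 13, 21 → 34.
Chicks: each term is the sum of the two before it, so 3, 5, 8, 13, 21, 34 → 55.
So the next record is 34 eggs, 55 chicks.

34 eggs, 55 chicks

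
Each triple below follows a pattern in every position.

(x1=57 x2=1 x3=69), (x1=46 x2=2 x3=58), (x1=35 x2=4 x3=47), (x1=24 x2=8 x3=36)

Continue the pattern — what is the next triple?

(x1=13 x2=16 x3=25)

X1: 57, 46, 35, 24 → 13 (−11 each step).
X2: ×2 each step, so 1, 2, 4, 8 → 16.
X3 — always 12 more than the x1: 69, 58, 47, 36 → 25.
So the next triple is (x1=13 x2=16 x3=25).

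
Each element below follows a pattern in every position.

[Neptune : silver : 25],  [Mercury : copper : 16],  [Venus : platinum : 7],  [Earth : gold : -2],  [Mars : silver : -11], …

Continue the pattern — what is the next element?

Planet — runs through the planets Mercury→Neptune: Neptune, Mercury, Venus, Earth, Mars → Jupiter.
Metal: repeats silver → copper → platinum → gold, so silver, copper, platinum, gold, silver → copper.
For the third component, −9 each step: 25, 16, 7, -2, -11 → -20.
Putting it together: [Jupiter : copper : -20].

[Jupiter : copper : -20]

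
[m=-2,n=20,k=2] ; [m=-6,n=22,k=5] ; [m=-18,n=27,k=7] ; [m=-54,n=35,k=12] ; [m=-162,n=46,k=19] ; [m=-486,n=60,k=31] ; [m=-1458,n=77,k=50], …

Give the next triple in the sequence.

[m=-4374,n=97,k=81]

M — ×3 each step: -2, -6, -18, -54, -162, -486, -1458 → -4374.
N goes 20, 22, 27, 35, 46, 60, 77 → 97 (differences are 2, 5, 8, … (increasing by 3 each time)).
K — each term is the sum of the two before it: 2, 5, 7, 12, 19, 31, 50 → 81.
Combining the parts gives [m=-4374,n=97,k=81].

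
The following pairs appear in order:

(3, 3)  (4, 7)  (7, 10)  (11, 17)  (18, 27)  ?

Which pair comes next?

(29, 44)

For the first entry, each term is the sum of the two before it: 3, 4, 7, 11, 18 → 29.
For the second entry, each term is the sum of the two before it: 3, 7, 10, 17, 27 → 44.
So the next pair is (29, 44).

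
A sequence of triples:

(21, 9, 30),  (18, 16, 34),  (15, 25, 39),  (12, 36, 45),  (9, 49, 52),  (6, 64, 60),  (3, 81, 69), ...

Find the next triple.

First slot: −3 each step, so 21, 18, 15, 12, 9, 6, 3 → 0.
For the second slot, perfect squares: 3², 4², 5², …: 9, 16, 25, 36, 49, 64, 81 → 100.
Third slot: 30, 34, 39, 45, 52, 60, 69 → 79 (differences are 4, 5, 6, … (increasing by 1 each time)).
So the next triple is (0, 100, 79).

(0, 100, 79)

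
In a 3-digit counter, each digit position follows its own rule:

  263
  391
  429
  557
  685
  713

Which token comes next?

First digit: +1 each step, mod 10, so 2, 3, 4, 5, 6, 7 → 8.
Second digit goes 6, 9, 2, 5, 8, 1 → 4 (+3 each step, mod 10).
Third digit goes 3, 1, 9, 7, 5, 3 → 1 (−2 each step, mod 10).
So the next token is 841.

841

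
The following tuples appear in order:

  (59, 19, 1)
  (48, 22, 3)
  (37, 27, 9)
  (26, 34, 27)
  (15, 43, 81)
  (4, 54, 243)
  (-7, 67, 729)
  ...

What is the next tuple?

First part — −11 each step: 59, 48, 37, 26, 15, 4, -7 → -18.
For the second part, differences are 3, 5, 7, … (increasing by 2 each time): 19, 22, 27, 34, 43, 54, 67 → 82.
Third part — ×3 each step: 1, 3, 9, 27, 81, 243, 729 → 2187.
Putting it together: (-18, 82, 2187).

(-18, 82, 2187)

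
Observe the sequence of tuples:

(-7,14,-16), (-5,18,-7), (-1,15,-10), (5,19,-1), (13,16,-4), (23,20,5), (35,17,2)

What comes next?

(49,21,11)

First part — differences are 2, 4, 6, … (increasing by 2 each time): -7, -5, -1, 5, 13, 23, 35 → 49.
Second part goes 14, 18, 15, 19, 16, 20, 17 → 21 (alternating steps +4, −3, +4, −3, …).
Third part goes -16, -7, -10, -1, -4, 5, 2 → 11 (alternating steps +9, −3, +9, −3, …).
So the next tuple is (49,21,11).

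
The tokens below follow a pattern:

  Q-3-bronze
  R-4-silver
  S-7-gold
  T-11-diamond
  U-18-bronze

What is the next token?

V-29-silver

For the letter, letters move forward 1 place in the alphabet: Q, R, S, T, U → V.
Second component: 3, 4, 7, 11, 18 → 29 (each term is the sum of the two before it).
Rank: repeats bronze → silver → gold → diamond; bronze, silver, gold, diamond, bronze → silver.
So the next token is V-29-silver.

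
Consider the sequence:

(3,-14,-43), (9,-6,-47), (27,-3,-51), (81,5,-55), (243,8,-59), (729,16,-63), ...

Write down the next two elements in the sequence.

First component: ×3 each step; 3, 9, 27, 81, 243, 729 → 2187 → 6561.
Second component: alternating steps +8, +3, +8, +3, …; -14, -6, -3, 5, 8, 16 → 19 → 27.
Third component: −4 each step; -43, -47, -51, -55, -59, -63 → -67 → -71.
So the next two elements are (2187,19,-67) and (6561,27,-71).

(2187,19,-67), (6561,27,-71)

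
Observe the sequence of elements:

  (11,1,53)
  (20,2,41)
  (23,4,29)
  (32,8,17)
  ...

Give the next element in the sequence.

(35,16,5)

First component: alternating steps +9, +3, +9, +3, …; 11, 20, 23, 32 → 35.
Second component — ×2 each step: 1, 2, 4, 8 → 16.
Third component: 53, 41, 29, 17 → 5 (−12 each step).
Combining the parts gives (35,16,5).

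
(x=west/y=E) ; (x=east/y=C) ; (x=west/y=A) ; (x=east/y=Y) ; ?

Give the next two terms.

(x=west/y=W), (x=east/y=U)

X goes west, east, west, east → west → east (alternates west ↔ east).
Y: letters move back 2 places in the alphabet, wrapping A→Z; E, C, A, Y → W → U.
So the next two terms are (x=west/y=W) and (x=east/y=U).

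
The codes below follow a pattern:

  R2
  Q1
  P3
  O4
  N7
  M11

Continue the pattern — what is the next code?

L18

For the letter, letters move back 1 place in the alphabet: R, Q, P, O, N, M → L.
Second component: 2, 1, 3, 4, 7, 11 → 18 (each term is the sum of the two before it).
So the next code is L18.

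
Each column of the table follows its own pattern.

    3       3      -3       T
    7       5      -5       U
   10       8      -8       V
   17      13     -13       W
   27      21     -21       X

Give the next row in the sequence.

44  34  -34  Y

First component: 3, 7, 10, 17, 27 → 44 (each term is the sum of the two before it).
For the second component, each term is the sum of the two before it: 3, 5, 8, 13, 21 → 34.
Third component: always the negative of the second component, so -3, -5, -8, -13, -21 → -34.
Letter: letters move forward 1 place in the alphabet, so T, U, V, W, X → Y.
Combining the parts gives 44  34  -34  Y.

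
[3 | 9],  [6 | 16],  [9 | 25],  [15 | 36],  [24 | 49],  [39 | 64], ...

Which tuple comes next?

First component goes 3, 6, 9, 15, 24, 39 → 63 (each term is the sum of the two before it).
Second component: 9, 16, 25, 36, 49, 64 → 81 (perfect squares: 3², 4², 5², …).
Putting it together: [63 | 81].

[63 | 81]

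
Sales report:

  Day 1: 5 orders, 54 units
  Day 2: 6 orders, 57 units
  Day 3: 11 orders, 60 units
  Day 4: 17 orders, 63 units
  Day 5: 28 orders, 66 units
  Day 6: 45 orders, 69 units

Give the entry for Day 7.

Orders — each term is the sum of the two before it: 5, 6, 11, 17, 28, 45 → 73.
Units: +3 each step, so 54, 57, 60, 63, 66, 69 → 72.
Combining the parts gives 73 orders, 72 units.

73 orders, 72 units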